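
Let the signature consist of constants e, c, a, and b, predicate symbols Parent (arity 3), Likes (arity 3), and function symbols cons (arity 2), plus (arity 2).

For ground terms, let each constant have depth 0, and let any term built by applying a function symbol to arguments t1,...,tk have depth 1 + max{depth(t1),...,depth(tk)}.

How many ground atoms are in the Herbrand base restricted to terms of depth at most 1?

93312

First count ground terms of depth ≤ 1.
Let N_k = |{terms of depth ≤ k}|. Then N_0 = 4 and N_k = 4 + N_{k-1}^2 + N_{k-1}^2 for k ≥ 1 (one summand per function symbol, arity giving the exponent).
N_0 = 4
N_1 = 4 + 4^2 + 4^2 = 36
So |H| = 36.
For each predicate symbol, the number of ground atoms is |H| raised to its arity; summing:
  Parent: 36^3 = 46656;  Likes: 36^3 = 46656
Total ground atoms: 46656 + 46656 = 93312.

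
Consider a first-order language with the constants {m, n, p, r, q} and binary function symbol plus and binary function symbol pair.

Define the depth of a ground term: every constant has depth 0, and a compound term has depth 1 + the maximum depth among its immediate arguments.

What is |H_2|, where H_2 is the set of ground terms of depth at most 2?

Write N_k for the number of ground terms of depth ≤ k. A term of depth ≤ k is either a constant or a function symbol applied to arguments of depth ≤ k−1, so N_k = 5 + N_{k-1}^2 + N_{k-1}^2.
N_0 = 5
N_1 = 5 + 5^2 + 5^2 = 55
N_2 = 5 + 55^2 + 55^2 = 6055

6055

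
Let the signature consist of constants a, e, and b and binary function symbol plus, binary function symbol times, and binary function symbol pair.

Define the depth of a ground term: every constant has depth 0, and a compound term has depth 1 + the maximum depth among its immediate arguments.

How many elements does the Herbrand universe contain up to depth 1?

Let N_k count ground terms of depth at most k. Each non-constant term of depth ≤ k is some function symbol applied to depth-≤(k−1) arguments, giving N_k = 3 + N_{k-1}^2 + N_{k-1}^2 + N_{k-1}^2.
N_0 = 3
N_1 = 3 + 3^2 + 3^2 + 3^2 = 30

30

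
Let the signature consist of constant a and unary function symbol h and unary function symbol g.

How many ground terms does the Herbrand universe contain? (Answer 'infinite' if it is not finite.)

infinite

The signature has at least one function symbol (h, arity 1) and at least one constant (a).
Iterating h gives infinitely many distinct ground terms: a, h(a), h(h(a)), ...
So the Herbrand universe is infinite.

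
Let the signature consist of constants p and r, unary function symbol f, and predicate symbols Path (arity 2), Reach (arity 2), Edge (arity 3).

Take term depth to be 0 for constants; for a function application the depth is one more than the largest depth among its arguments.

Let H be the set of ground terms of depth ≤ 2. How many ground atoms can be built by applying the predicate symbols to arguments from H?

288

First count ground terms of depth ≤ 2.
If N_k denotes the number of depth-≤k ground terms, the 2 constants give N_0 = 2, and each function symbol of arity r contributes N_{k-1}^r new terms at level k: N_k = 2 + N_{k-1}.
N_0 = 2
N_1 = 2 + 2 = 4
N_2 = 2 + 4 = 6
Explicitly: p, r, f(p), f(r), f(f(p)), f(f(r)).
So |H| = 6.
Each predicate of arity r yields |H|^r ground atoms (one per choice of an r-tuple from H):
  Path: 6^2 = 36;  Reach: 6^2 = 36;  Edge: 6^3 = 216
Total ground atoms: 36 + 36 + 216 = 288.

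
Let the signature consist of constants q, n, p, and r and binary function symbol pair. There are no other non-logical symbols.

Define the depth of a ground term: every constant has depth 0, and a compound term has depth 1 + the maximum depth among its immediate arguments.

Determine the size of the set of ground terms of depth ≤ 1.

Let N_k count ground terms of depth at most k. Each non-constant term of depth ≤ k is some function symbol applied to depth-≤(k−1) arguments, giving N_k = 4 + N_{k-1}^2.
N_0 = 4
N_1 = 4 + 4^2 = 20

20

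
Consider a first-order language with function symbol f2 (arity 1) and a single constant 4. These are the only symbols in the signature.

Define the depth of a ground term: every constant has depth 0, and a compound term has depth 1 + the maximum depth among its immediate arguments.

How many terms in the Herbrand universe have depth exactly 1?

Write N_k for the number of ground terms of depth ≤ k. A term of depth ≤ k is either a constant or a function symbol applied to arguments of depth ≤ k−1, so N_k = 1 + N_{k-1}.
N_0 = 1
N_1 = 1 + 1 = 2
Terms of depth exactly 1: N_1 − N_0 = 2 − 1 = 1.

1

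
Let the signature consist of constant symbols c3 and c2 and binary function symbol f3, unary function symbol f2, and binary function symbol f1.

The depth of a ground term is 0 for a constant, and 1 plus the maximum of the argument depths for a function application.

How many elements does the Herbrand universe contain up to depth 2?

302

Let N_k count ground terms of depth at most k. Each non-constant term of depth ≤ k is some function symbol applied to depth-≤(k−1) arguments, giving N_k = 2 + N_{k-1}^2 + N_{k-1} + N_{k-1}^2.
N_0 = 2
N_1 = 2 + 2^2 + 2 + 2^2 = 12
N_2 = 2 + 12^2 + 12 + 12^2 = 302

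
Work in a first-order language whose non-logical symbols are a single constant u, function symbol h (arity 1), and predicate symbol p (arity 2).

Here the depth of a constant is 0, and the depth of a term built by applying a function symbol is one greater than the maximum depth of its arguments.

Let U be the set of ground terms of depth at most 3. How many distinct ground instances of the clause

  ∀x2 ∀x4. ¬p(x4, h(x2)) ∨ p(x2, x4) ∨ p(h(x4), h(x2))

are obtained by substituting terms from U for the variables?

Ground terms of depth ≤ 3:
  Let N_k count ground terms of depth at most k. Each non-constant term of depth ≤ k is some function symbol applied to depth-≤(k−1) arguments, giving N_k = 1 + N_{k-1}.
  N_0 = 1
  N_1 = 1 + 1 = 2
  N_2 = 1 + 2 = 3
  N_3 = 1 + 3 = 4
  Explicitly: u, h(u), h(h(u)), h(h(h(u))).
So there are 4 ground terms available for substitution.
There are 2 variables to instantiate (x2, x4), each occurring in at least one literal, so different choices give different ground instances.
Number of ground instances = 4^2 = 16.

16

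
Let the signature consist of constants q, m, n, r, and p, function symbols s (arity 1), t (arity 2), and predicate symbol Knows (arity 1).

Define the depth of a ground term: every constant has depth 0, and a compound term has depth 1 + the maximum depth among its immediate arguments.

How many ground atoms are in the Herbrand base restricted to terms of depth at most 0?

5

First count ground terms of depth ≤ 0.
Let N_k = |{terms of depth ≤ k}|. Then N_0 = 5 and N_k = 5 + N_{k-1} + N_{k-1}^2 for k ≥ 1 (one summand per function symbol, arity giving the exponent).
N_0 = 5
Explicitly: q, m, n, r, p.
So |H| = 5.
For each predicate symbol, the number of ground atoms is |H| raised to its arity; summing:
  Knows: 5
Total ground atoms: 5.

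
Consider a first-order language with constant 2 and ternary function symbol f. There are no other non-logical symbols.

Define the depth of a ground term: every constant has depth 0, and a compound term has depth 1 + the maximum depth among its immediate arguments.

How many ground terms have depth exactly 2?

Let N_k count ground terms of depth at most k. Each non-constant term of depth ≤ k is some function symbol applied to depth-≤(k−1) arguments, giving N_k = 1 + N_{k-1}^3.
N_0 = 1
N_1 = 1 + 1^3 = 2
N_2 = 1 + 2^3 = 9
Terms of depth exactly 2: N_2 − N_1 = 9 − 2 = 7.

7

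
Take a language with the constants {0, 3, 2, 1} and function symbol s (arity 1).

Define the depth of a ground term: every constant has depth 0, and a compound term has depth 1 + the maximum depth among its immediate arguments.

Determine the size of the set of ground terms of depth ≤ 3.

Write N_k for the number of ground terms of depth ≤ k. A term of depth ≤ k is either a constant or a function symbol applied to arguments of depth ≤ k−1, so N_k = 4 + N_{k-1}.
N_0 = 4
N_1 = 4 + 4 = 8
N_2 = 4 + 8 = 12
N_3 = 4 + 12 = 16

16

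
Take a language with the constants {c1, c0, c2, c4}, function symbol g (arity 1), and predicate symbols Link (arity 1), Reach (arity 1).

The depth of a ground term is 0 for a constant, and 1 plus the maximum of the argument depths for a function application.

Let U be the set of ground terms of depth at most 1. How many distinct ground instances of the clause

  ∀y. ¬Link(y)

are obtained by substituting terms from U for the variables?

8

Ground terms of depth ≤ 1:
  Let N_k = |{terms of depth ≤ k}|. Then N_0 = 4 and N_k = 4 + N_{k-1} for k ≥ 1 (one summand per function symbol, arity giving the exponent).
  N_0 = 4
  N_1 = 4 + 4 = 8
So there are 8 ground terms available for substitution.
The variable y ranges independently over the available ground terms, and distinct assignments produce distinct instances.
Number of ground instances = 8.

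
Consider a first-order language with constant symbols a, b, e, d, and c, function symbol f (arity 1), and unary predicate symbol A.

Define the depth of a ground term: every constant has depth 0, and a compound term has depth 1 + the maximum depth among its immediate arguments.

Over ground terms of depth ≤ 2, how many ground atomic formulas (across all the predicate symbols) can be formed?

15

First count ground terms of depth ≤ 2.
If N_k denotes the number of depth-≤k ground terms, the 5 constants give N_0 = 5, and each function symbol of arity r contributes N_{k-1}^r new terms at level k: N_k = 5 + N_{k-1}.
N_0 = 5
N_1 = 5 + 5 = 10
N_2 = 5 + 10 = 15
So |H| = 15.
A ground atom is a predicate applied to a tuple of terms from H, so the count is the sum over predicates of |H|^arity:
  A: 15
Total ground atoms: 15.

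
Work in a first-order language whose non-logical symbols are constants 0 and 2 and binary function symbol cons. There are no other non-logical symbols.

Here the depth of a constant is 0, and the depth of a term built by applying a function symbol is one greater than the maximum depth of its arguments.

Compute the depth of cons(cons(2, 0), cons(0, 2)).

depth(cons(2, 0)) = 1 + max(0, 0) = 1
depth(cons(0, 2)) = 1 + max(0, 0) = 1
depth(cons(cons(2, 0), cons(0, 2))) = 1 + max(1, 1) = 2

2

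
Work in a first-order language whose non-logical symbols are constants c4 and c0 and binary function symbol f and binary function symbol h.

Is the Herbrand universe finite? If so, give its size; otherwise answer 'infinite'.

infinite

The signature has at least one function symbol (f, arity 2) and at least one constant (c4).
Iterating f gives infinitely many distinct ground terms: c4, f(c4, c4), f(f(c4, c4), f(c4, c4)), ...
So the Herbrand universe is infinite.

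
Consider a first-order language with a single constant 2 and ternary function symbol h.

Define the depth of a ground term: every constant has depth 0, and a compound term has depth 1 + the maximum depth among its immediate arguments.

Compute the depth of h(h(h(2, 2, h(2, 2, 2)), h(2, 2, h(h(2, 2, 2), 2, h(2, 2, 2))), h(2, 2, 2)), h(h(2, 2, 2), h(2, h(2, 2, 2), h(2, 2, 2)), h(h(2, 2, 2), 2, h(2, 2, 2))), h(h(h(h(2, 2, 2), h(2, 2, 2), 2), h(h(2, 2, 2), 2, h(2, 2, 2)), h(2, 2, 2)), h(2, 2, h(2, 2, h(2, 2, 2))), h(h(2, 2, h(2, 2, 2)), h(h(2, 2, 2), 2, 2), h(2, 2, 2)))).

5

depth(h(2, 2, 2)) = 1 + max(0, 0, 0) = 1
depth(h(2, 2, h(2, 2, 2))) = 1 + max(0, 0, 1) = 2
depth(h(h(2, 2, 2), 2, h(2, 2, 2))) = 1 + max(1, 0, 1) = 2
depth(h(2, 2, h(h(2, 2, 2), 2, h(2, 2, 2)))) = 1 + max(0, 0, 2) = 3
depth(h(h(2, 2, h(2, 2, 2)), h(2, 2, h(h(2, 2, 2), 2, h(2, 2, 2))), h(2, 2, 2))) = 1 + max(2, 3, 1) = 4
depth(h(2, h(2, 2, 2), h(2, 2, 2))) = 1 + max(0, 1, 1) = 2
depth(h(h(2, 2, 2), h(2, h(2, 2, 2), h(2, 2, 2)), h(h(2, 2, 2), 2, h(2, 2, 2)))) = 1 + max(1, 2, 2) = 3
depth(h(h(2, 2, 2), h(2, 2, 2), 2)) = 1 + max(1, 1, 0) = 2
depth(h(h(h(2, 2, 2), h(2, 2, 2), 2), h(h(2, 2, 2), 2, h(2, 2, 2)), h(2, 2, 2))) = 1 + max(2, 2, 1) = 3
depth(h(2, 2, h(2, 2, h(2, 2, 2)))) = 1 + max(0, 0, 2) = 3
depth(h(h(2, 2, 2), 2, 2)) = 1 + max(1, 0, 0) = 2
depth(h(h(2, 2, h(2, 2, 2)), h(h(2, 2, 2), 2, 2), h(2, 2, 2))) = 1 + max(2, 2, 1) = 3
depth(h(h(h(h(2, 2, 2), h(2, 2, 2), 2), h(h(2, 2, 2), 2, h(2, 2, 2)), h(2, 2, 2)), h(2, 2, h(2, 2, h(2, 2, 2))), h(h(2, 2, h(2, 2, 2)), h(h(2, 2, 2), 2, 2), h(2, 2, 2)))) = 1 + max(3, 3, 3) = 4
depth(h(h(h(2, 2, h(2, 2, 2)), h(2, 2, h(h(2, 2, 2), 2, h(2, 2, 2))), h(2, 2, 2)), h(h(2, 2, 2), h(2, h(2, 2, 2), h(2, 2, 2)), h(h(2, 2, 2), 2, h(2, 2, 2))), h(h(h(h(2, 2, 2), h(2, 2, 2), 2), h(h(2, 2, 2), 2, h(2, 2, 2)), h(2, 2, 2)), h(2, 2, h(2, 2, h(2, 2, 2))), h(h(2, 2, h(2, 2, 2)), h(h(2, 2, 2), 2, 2), h(2, 2, 2))))) = 1 + max(4, 3, 4) = 5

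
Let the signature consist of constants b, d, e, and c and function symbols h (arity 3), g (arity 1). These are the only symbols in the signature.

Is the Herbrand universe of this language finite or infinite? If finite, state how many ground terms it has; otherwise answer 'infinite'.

The signature has at least one function symbol (h, arity 3) and at least one constant (b).
Iterating h gives infinitely many distinct ground terms: b, h(b, b, b), h(h(b, b, b), h(b, b, b), h(b, b, b)), ...
So the Herbrand universe is infinite.

infinite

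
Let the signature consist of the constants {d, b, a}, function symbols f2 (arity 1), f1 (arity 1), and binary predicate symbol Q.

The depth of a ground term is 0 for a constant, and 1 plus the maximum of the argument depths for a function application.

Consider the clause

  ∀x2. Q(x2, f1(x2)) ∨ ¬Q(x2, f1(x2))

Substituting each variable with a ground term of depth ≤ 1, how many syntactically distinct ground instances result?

9

Ground terms of depth ≤ 1:
  If N_k denotes the number of depth-≤k ground terms, the 3 constants give N_0 = 3, and each function symbol of arity r contributes N_{k-1}^r new terms at level k: N_k = 3 + N_{k-1} + N_{k-1}.
  N_0 = 3
  N_1 = 3 + 3 + 3 = 9
  Explicitly: d, b, a, f2(d), f2(b), f2(a), f1(d), f1(b), f1(a).
So there are 9 ground terms available for substitution.
The clause has 1 distinct variable (x2), which appears in the body. In the free term algebra distinct substitutions yield syntactically distinct ground instances.
Number of ground instances = 9.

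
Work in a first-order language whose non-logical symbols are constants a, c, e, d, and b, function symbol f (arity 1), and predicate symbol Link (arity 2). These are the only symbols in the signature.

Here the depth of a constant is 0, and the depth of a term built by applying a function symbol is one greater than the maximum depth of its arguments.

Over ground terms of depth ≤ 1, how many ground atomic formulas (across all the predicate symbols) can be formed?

First count ground terms of depth ≤ 1.
Write N_k for the number of ground terms of depth ≤ k. A term of depth ≤ k is either a constant or a function symbol applied to arguments of depth ≤ k−1, so N_k = 5 + N_{k-1}.
N_0 = 5
N_1 = 5 + 5 = 10
Explicitly: a, c, e, d, b, f(a), f(c), f(e), f(d), f(b).
So |H| = 10.
For each predicate symbol, the number of ground atoms is |H| raised to its arity; summing:
  Link: 10^2 = 100
Total ground atoms: 100.

100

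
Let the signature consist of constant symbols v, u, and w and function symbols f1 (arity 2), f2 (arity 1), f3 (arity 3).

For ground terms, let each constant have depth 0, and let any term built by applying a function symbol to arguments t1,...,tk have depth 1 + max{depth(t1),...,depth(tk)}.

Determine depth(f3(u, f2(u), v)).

depth(f2(u)) = 1 + depth(u) = 1 + 0 = 1
depth(f3(u, f2(u), v)) = 1 + max(0, 1, 0) = 2

2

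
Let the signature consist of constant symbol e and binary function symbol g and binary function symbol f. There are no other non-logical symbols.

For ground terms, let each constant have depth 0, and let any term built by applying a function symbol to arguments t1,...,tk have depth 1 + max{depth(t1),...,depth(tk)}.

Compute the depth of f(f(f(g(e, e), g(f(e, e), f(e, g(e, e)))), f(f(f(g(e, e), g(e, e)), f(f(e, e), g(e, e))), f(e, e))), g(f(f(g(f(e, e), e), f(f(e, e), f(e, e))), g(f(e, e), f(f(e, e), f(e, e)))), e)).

6

depth(g(e, e)) = 1 + max(0, 0) = 1
depth(f(e, e)) = 1 + max(0, 0) = 1
depth(f(e, g(e, e))) = 1 + max(0, 1) = 2
depth(g(f(e, e), f(e, g(e, e)))) = 1 + max(1, 2) = 3
depth(f(g(e, e), g(f(e, e), f(e, g(e, e))))) = 1 + max(1, 3) = 4
depth(f(g(e, e), g(e, e))) = 1 + max(1, 1) = 2
depth(f(f(e, e), g(e, e))) = 1 + max(1, 1) = 2
depth(f(f(g(e, e), g(e, e)), f(f(e, e), g(e, e)))) = 1 + max(2, 2) = 3
depth(f(f(f(g(e, e), g(e, e)), f(f(e, e), g(e, e))), f(e, e))) = 1 + max(3, 1) = 4
depth(f(f(g(e, e), g(f(e, e), f(e, g(e, e)))), f(f(f(g(e, e), g(e, e)), f(f(e, e), g(e, e))), f(e, e)))) = 1 + max(4, 4) = 5
depth(g(f(e, e), e)) = 1 + max(1, 0) = 2
depth(f(f(e, e), f(e, e))) = 1 + max(1, 1) = 2
depth(f(g(f(e, e), e), f(f(e, e), f(e, e)))) = 1 + max(2, 2) = 3
depth(g(f(e, e), f(f(e, e), f(e, e)))) = 1 + max(1, 2) = 3
depth(f(f(g(f(e, e), e), f(f(e, e), f(e, e))), g(f(e, e), f(f(e, e), f(e, e))))) = 1 + max(3, 3) = 4
depth(g(f(f(g(f(e, e), e), f(f(e, e), f(e, e))), g(f(e, e), f(f(e, e), f(e, e)))), e)) = 1 + max(4, 0) = 5
depth(f(f(f(g(e, e), g(f(e, e), f(e, g(e, e)))), f(f(f(g(e, e), g(e, e)), f(f(e, e), g(e, e))), f(e, e))), g(f(f(g(f(e, e), e), f(f(e, e), f(e, e))), g(f(e, e), f(f(e, e), f(e, e)))), e))) = 1 + max(5, 5) = 6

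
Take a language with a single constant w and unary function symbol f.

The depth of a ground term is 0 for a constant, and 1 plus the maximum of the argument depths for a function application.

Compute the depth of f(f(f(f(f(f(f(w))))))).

depth(f(w)) = 1 + depth(w) = 1 + 0 = 1
depth(f(f(w))) = 1 + depth(f(w)) = 1 + 1 = 2
depth(f(f(f(w)))) = 1 + depth(f(f(w))) = 1 + 2 = 3
depth(f(f(f(f(w))))) = 1 + depth(f(f(f(w)))) = 1 + 3 = 4
depth(f(f(f(f(f(w)))))) = 1 + depth(f(f(f(f(w))))) = 1 + 4 = 5
depth(f(f(f(f(f(f(w))))))) = 1 + depth(f(f(f(f(f(w)))))) = 1 + 5 = 6
depth(f(f(f(f(f(f(f(w)))))))) = 1 + depth(f(f(f(f(f(f(w))))))) = 1 + 6 = 7

7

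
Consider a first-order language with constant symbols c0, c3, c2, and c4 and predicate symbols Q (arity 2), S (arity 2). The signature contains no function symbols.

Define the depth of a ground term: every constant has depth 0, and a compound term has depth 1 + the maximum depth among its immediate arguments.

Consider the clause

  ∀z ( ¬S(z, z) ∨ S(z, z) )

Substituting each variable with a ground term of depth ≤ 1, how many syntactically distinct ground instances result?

4

Ground terms of depth ≤ 1:
  With no function symbols every ground term is a constant, so there are exactly 4 ground terms at every depth bound.
  N_0 = 4
  N_1 = 4
  Explicitly: c0, c3, c2, c4.
So there are 4 ground terms available for substitution.
The variable z ranges independently over the available ground terms, and distinct assignments produce distinct instances.
Number of ground instances = 4.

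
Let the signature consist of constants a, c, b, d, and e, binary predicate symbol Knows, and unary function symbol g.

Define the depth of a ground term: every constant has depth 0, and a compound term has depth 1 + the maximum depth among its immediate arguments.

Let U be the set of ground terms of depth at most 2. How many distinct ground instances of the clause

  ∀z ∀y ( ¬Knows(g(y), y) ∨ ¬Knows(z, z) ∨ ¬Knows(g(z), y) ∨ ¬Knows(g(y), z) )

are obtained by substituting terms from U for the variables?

Ground terms of depth ≤ 2:
  Let N_k count ground terms of depth at most k. Each non-constant term of depth ≤ k is some function symbol applied to depth-≤(k−1) arguments, giving N_k = 5 + N_{k-1}.
  N_0 = 5
  N_1 = 5 + 5 = 10
  N_2 = 5 + 10 = 15
So there are 15 ground terms available for substitution.
The clause has 2 distinct variables (z, y), each appearing in the body. In the free term algebra distinct substitutions yield syntactically distinct ground instances.
Number of ground instances = 15^2 = 225.

225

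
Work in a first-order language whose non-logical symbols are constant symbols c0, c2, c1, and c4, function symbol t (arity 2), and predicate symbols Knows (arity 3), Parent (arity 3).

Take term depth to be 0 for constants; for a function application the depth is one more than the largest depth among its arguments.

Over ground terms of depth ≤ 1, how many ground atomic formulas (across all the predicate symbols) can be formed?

First count ground terms of depth ≤ 1.
If N_k denotes the number of depth-≤k ground terms, the 4 constants give N_0 = 4, and each function symbol of arity r contributes N_{k-1}^r new terms at level k: N_k = 4 + N_{k-1}^2.
N_0 = 4
N_1 = 4 + 4^2 = 20
So |H| = 20.
For each predicate symbol, the number of ground atoms is |H| raised to its arity; summing:
  Knows: 20^3 = 8000;  Parent: 20^3 = 8000
Total ground atoms: 8000 + 8000 = 16000.

16000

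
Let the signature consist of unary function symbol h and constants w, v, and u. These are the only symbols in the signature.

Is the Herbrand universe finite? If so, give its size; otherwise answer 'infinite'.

infinite

The signature has at least one function symbol (h, arity 1) and at least one constant (w).
Iterating h gives infinitely many distinct ground terms: w, h(w), h(h(w)), ...
So the Herbrand universe is infinite.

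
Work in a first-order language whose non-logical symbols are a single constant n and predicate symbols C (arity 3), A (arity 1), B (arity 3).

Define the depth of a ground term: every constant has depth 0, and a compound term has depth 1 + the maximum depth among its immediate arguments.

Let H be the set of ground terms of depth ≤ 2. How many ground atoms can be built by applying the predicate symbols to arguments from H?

First count ground terms of depth ≤ 2.
With no function symbols every ground term is a constant, so there is exactly 1 ground term at every depth bound.
N_0 = 1
N_1 = 1
N_2 = 1
Explicitly: n.
So |H| = 1.
Each predicate of arity r yields |H|^r ground atoms (one per choice of an r-tuple from H):
  C: 1^3 = 1;  A: 1;  B: 1^3 = 1
Total ground atoms: 1 + 1 + 1 = 3.

3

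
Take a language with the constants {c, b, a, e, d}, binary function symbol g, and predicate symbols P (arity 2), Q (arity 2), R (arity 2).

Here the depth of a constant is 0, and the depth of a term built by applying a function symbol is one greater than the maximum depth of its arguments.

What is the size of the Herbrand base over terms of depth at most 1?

2700

First count ground terms of depth ≤ 1.
Write N_k for the number of ground terms of depth ≤ k. A term of depth ≤ k is either a constant or a function symbol applied to arguments of depth ≤ k−1, so N_k = 5 + N_{k-1}^2.
N_0 = 5
N_1 = 5 + 5^2 = 30
So |H| = 30.
Each predicate of arity r yields |H|^r ground atoms (one per choice of an r-tuple from H):
  P: 30^2 = 900;  Q: 30^2 = 900;  R: 30^2 = 900
Total ground atoms: 900 + 900 + 900 = 2700.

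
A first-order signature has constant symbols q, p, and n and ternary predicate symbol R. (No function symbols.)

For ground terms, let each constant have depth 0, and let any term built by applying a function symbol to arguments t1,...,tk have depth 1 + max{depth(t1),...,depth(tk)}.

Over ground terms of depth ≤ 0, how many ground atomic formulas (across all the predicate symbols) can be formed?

First count ground terms of depth ≤ 0.
With no function symbols every ground term is a constant, so there are exactly 3 ground terms at every depth bound.
N_0 = 3
Explicitly: q, p, n.
So |H| = 3.
Each predicate of arity r yields |H|^r ground atoms (one per choice of an r-tuple from H):
  R: 3^3 = 27
Total ground atoms: 27.

27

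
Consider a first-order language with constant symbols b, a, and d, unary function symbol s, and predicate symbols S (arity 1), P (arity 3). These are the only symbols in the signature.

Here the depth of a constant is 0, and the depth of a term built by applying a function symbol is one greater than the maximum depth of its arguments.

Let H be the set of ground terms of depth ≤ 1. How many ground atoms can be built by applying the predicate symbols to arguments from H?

First count ground terms of depth ≤ 1.
Let N_k = |{terms of depth ≤ k}|. Then N_0 = 3 and N_k = 3 + N_{k-1} for k ≥ 1 (one summand per function symbol, arity giving the exponent).
N_0 = 3
N_1 = 3 + 3 = 6
So |H| = 6.
A ground atom is a predicate applied to a tuple of terms from H, so the count is the sum over predicates of |H|^arity:
  S: 6;  P: 6^3 = 216
Total ground atoms: 6 + 216 = 222.

222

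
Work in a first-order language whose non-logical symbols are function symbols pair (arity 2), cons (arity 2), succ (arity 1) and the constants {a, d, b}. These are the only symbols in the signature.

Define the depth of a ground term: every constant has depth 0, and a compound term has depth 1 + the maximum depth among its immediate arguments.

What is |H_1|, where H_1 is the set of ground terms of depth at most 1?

If N_k denotes the number of depth-≤k ground terms, the 3 constants give N_0 = 3, and each function symbol of arity r contributes N_{k-1}^r new terms at level k: N_k = 3 + N_{k-1}^2 + N_{k-1}^2 + N_{k-1}.
N_0 = 3
N_1 = 3 + 3^2 + 3^2 + 3 = 24

24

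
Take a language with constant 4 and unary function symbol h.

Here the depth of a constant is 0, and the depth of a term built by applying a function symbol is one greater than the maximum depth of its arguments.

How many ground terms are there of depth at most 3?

Count level by level. With function symbols h/1, the terms of depth ≤ k are the 1 constant together with each function applied to depth-≤(k−1) tuples, so N_k = 1 + N_{k-1}.
N_0 = 1
N_1 = 1 + 1 = 2
N_2 = 1 + 2 = 3
N_3 = 1 + 3 = 4
Explicitly: 4, h(4), h(h(4)), h(h(h(4))).

4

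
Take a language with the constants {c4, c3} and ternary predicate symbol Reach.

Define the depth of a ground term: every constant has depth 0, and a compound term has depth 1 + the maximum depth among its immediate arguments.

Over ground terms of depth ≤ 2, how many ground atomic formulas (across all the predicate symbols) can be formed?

First count ground terms of depth ≤ 2.
With no function symbols every ground term is a constant, so there are exactly 2 ground terms at every depth bound.
N_0 = 2
N_1 = 2
N_2 = 2
Explicitly: c4, c3.
So |H| = 2.
Ground atoms are formed by filling each argument slot of a predicate with a term from H, so an r-ary predicate gives |H|^r atoms:
  Reach: 2^3 = 8
Total ground atoms: 8.

8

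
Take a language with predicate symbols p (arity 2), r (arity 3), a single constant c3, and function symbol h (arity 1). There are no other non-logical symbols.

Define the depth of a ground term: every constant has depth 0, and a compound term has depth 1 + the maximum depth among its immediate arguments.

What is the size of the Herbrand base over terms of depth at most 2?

First count ground terms of depth ≤ 2.
Count level by level. With function symbols h/1, the terms of depth ≤ k are the 1 constant together with each function applied to depth-≤(k−1) tuples, so N_k = 1 + N_{k-1}.
N_0 = 1
N_1 = 1 + 1 = 2
N_2 = 1 + 2 = 3
Explicitly: c3, h(c3), h(h(c3)).
So |H| = 3.
Ground atoms are formed by filling each argument slot of a predicate with a term from H, so an r-ary predicate gives |H|^r atoms:
  p: 3^2 = 9;  r: 3^3 = 27
Total ground atoms: 9 + 27 = 36.

36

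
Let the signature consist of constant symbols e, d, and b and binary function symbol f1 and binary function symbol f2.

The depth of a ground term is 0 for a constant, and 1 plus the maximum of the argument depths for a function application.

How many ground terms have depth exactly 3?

1565568

If N_k denotes the number of depth-≤k ground terms, the 3 constants give N_0 = 3, and each function symbol of arity r contributes N_{k-1}^r new terms at level k: N_k = 3 + N_{k-1}^2 + N_{k-1}^2.
N_0 = 3
N_1 = 3 + 3^2 + 3^2 = 21
N_2 = 3 + 21^2 + 21^2 = 885
N_3 = 3 + 885^2 + 885^2 = 1566453
Terms of depth exactly 3: N_3 − N_2 = 1566453 − 885 = 1565568.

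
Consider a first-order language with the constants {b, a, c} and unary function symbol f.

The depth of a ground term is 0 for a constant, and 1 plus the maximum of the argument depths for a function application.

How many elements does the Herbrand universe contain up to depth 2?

9

Let N_k count ground terms of depth at most k. Each non-constant term of depth ≤ k is some function symbol applied to depth-≤(k−1) arguments, giving N_k = 3 + N_{k-1}.
N_0 = 3
N_1 = 3 + 3 = 6
N_2 = 3 + 6 = 9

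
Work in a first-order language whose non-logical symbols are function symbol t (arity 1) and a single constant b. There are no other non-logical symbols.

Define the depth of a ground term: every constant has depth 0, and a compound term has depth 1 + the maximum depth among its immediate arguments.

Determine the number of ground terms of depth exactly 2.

Let N_k count ground terms of depth at most k. Each non-constant term of depth ≤ k is some function symbol applied to depth-≤(k−1) arguments, giving N_k = 1 + N_{k-1}.
N_0 = 1
N_1 = 1 + 1 = 2
N_2 = 1 + 2 = 3
Terms of depth exactly 2: N_2 − N_1 = 3 − 2 = 1.

1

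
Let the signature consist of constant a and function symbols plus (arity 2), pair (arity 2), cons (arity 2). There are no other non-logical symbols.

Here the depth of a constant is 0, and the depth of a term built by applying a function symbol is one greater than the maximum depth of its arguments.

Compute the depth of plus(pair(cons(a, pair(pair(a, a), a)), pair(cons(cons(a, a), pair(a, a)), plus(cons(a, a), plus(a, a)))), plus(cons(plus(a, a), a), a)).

5

depth(pair(a, a)) = 1 + max(0, 0) = 1
depth(pair(pair(a, a), a)) = 1 + max(1, 0) = 2
depth(cons(a, pair(pair(a, a), a))) = 1 + max(0, 2) = 3
depth(cons(a, a)) = 1 + max(0, 0) = 1
depth(cons(cons(a, a), pair(a, a))) = 1 + max(1, 1) = 2
depth(plus(a, a)) = 1 + max(0, 0) = 1
depth(plus(cons(a, a), plus(a, a))) = 1 + max(1, 1) = 2
depth(pair(cons(cons(a, a), pair(a, a)), plus(cons(a, a), plus(a, a)))) = 1 + max(2, 2) = 3
depth(pair(cons(a, pair(pair(a, a), a)), pair(cons(cons(a, a), pair(a, a)), plus(cons(a, a), plus(a, a))))) = 1 + max(3, 3) = 4
depth(cons(plus(a, a), a)) = 1 + max(1, 0) = 2
depth(plus(cons(plus(a, a), a), a)) = 1 + max(2, 0) = 3
depth(plus(pair(cons(a, pair(pair(a, a), a)), pair(cons(cons(a, a), pair(a, a)), plus(cons(a, a), plus(a, a)))), plus(cons(plus(a, a), a), a))) = 1 + max(4, 3) = 5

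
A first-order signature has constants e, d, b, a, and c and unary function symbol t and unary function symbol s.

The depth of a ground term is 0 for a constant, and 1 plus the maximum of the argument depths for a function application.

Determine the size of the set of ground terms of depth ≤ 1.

Let N_k = |{terms of depth ≤ k}|. Then N_0 = 5 and N_k = 5 + N_{k-1} + N_{k-1} for k ≥ 1 (one summand per function symbol, arity giving the exponent).
N_0 = 5
N_1 = 5 + 5 + 5 = 15

15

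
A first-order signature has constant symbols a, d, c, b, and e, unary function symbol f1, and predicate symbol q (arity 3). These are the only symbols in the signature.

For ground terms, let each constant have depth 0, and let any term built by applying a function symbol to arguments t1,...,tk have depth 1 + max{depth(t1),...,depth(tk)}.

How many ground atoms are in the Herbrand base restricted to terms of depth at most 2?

3375

First count ground terms of depth ≤ 2.
Write N_k for the number of ground terms of depth ≤ k. A term of depth ≤ k is either a constant or a function symbol applied to arguments of depth ≤ k−1, so N_k = 5 + N_{k-1}.
N_0 = 5
N_1 = 5 + 5 = 10
N_2 = 5 + 10 = 15
So |H| = 15.
Ground atoms are formed by filling each argument slot of a predicate with a term from H, so an r-ary predicate gives |H|^r atoms:
  q: 15^3 = 3375
Total ground atoms: 3375.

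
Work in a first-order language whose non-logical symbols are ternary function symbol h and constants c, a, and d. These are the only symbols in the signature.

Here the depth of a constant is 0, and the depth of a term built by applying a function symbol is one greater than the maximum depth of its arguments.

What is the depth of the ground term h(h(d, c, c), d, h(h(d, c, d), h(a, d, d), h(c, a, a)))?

3

depth(h(d, c, c)) = 1 + max(0, 0, 0) = 1
depth(h(d, c, d)) = 1 + max(0, 0, 0) = 1
depth(h(a, d, d)) = 1 + max(0, 0, 0) = 1
depth(h(c, a, a)) = 1 + max(0, 0, 0) = 1
depth(h(h(d, c, d), h(a, d, d), h(c, a, a))) = 1 + max(1, 1, 1) = 2
depth(h(h(d, c, c), d, h(h(d, c, d), h(a, d, d), h(c, a, a)))) = 1 + max(1, 0, 2) = 3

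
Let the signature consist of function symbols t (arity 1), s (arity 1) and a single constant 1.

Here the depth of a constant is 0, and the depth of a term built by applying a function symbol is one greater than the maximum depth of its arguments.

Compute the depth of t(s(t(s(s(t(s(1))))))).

depth(s(1)) = 1 + depth(1) = 1 + 0 = 1
depth(t(s(1))) = 1 + depth(s(1)) = 1 + 1 = 2
depth(s(t(s(1)))) = 1 + depth(t(s(1))) = 1 + 2 = 3
depth(s(s(t(s(1))))) = 1 + depth(s(t(s(1)))) = 1 + 3 = 4
depth(t(s(s(t(s(1)))))) = 1 + depth(s(s(t(s(1))))) = 1 + 4 = 5
depth(s(t(s(s(t(s(1))))))) = 1 + depth(t(s(s(t(s(1)))))) = 1 + 5 = 6
depth(t(s(t(s(s(t(s(1)))))))) = 1 + depth(s(t(s(s(t(s(1))))))) = 1 + 6 = 7

7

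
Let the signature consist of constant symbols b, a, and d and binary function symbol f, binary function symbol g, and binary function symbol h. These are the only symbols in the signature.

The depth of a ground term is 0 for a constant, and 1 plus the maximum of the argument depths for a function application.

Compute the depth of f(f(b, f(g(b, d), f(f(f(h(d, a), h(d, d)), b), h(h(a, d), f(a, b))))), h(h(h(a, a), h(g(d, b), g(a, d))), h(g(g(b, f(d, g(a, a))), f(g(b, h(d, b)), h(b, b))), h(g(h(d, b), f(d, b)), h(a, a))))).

7

depth(g(b, d)) = 1 + max(0, 0) = 1
depth(h(d, a)) = 1 + max(0, 0) = 1
depth(h(d, d)) = 1 + max(0, 0) = 1
depth(f(h(d, a), h(d, d))) = 1 + max(1, 1) = 2
depth(f(f(h(d, a), h(d, d)), b)) = 1 + max(2, 0) = 3
depth(h(a, d)) = 1 + max(0, 0) = 1
depth(f(a, b)) = 1 + max(0, 0) = 1
depth(h(h(a, d), f(a, b))) = 1 + max(1, 1) = 2
depth(f(f(f(h(d, a), h(d, d)), b), h(h(a, d), f(a, b)))) = 1 + max(3, 2) = 4
depth(f(g(b, d), f(f(f(h(d, a), h(d, d)), b), h(h(a, d), f(a, b))))) = 1 + max(1, 4) = 5
depth(f(b, f(g(b, d), f(f(f(h(d, a), h(d, d)), b), h(h(a, d), f(a, b)))))) = 1 + max(0, 5) = 6
depth(h(a, a)) = 1 + max(0, 0) = 1
depth(g(d, b)) = 1 + max(0, 0) = 1
depth(g(a, d)) = 1 + max(0, 0) = 1
depth(h(g(d, b), g(a, d))) = 1 + max(1, 1) = 2
depth(h(h(a, a), h(g(d, b), g(a, d)))) = 1 + max(1, 2) = 3
depth(g(a, a)) = 1 + max(0, 0) = 1
depth(f(d, g(a, a))) = 1 + max(0, 1) = 2
depth(g(b, f(d, g(a, a)))) = 1 + max(0, 2) = 3
depth(h(d, b)) = 1 + max(0, 0) = 1
depth(g(b, h(d, b))) = 1 + max(0, 1) = 2
depth(h(b, b)) = 1 + max(0, 0) = 1
depth(f(g(b, h(d, b)), h(b, b))) = 1 + max(2, 1) = 3
depth(g(g(b, f(d, g(a, a))), f(g(b, h(d, b)), h(b, b)))) = 1 + max(3, 3) = 4
depth(f(d, b)) = 1 + max(0, 0) = 1
depth(g(h(d, b), f(d, b))) = 1 + max(1, 1) = 2
depth(h(g(h(d, b), f(d, b)), h(a, a))) = 1 + max(2, 1) = 3
depth(h(g(g(b, f(d, g(a, a))), f(g(b, h(d, b)), h(b, b))), h(g(h(d, b), f(d, b)), h(a, a)))) = 1 + max(4, 3) = 5
depth(h(h(h(a, a), h(g(d, b), g(a, d))), h(g(g(b, f(d, g(a, a))), f(g(b, h(d, b)), h(b, b))), h(g(h(d, b), f(d, b)), h(a, a))))) = 1 + max(3, 5) = 6
depth(f(f(b, f(g(b, d), f(f(f(h(d, a), h(d, d)), b), h(h(a, d), f(a, b))))), h(h(h(a, a), h(g(d, b), g(a, d))), h(g(g(b, f(d, g(a, a))), f(g(b, h(d, b)), h(b, b))), h(g(h(d, b), f(d, b)), h(a, a)))))) = 1 + max(6, 6) = 7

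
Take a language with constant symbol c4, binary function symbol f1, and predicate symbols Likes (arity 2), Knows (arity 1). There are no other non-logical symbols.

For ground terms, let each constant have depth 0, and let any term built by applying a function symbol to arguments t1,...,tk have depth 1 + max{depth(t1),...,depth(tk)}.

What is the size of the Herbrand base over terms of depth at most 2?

First count ground terms of depth ≤ 2.
Let N_k count ground terms of depth at most k. Each non-constant term of depth ≤ k is some function symbol applied to depth-≤(k−1) arguments, giving N_k = 1 + N_{k-1}^2.
N_0 = 1
N_1 = 1 + 1^2 = 2
N_2 = 1 + 2^2 = 5
Explicitly: c4, f1(c4, c4), f1(c4, f1(c4, c4)), f1(f1(c4, c4), c4), f1(f1(c4, c4), f1(c4, c4)).
So |H| = 5.
A ground atom is a predicate applied to a tuple of terms from H, so the count is the sum over predicates of |H|^arity:
  Likes: 5^2 = 25;  Knows: 5
Total ground atoms: 25 + 5 = 30.

30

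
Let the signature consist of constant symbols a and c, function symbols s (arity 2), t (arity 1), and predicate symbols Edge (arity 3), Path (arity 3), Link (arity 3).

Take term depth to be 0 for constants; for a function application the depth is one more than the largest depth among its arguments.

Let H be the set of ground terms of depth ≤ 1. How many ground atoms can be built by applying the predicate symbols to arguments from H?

1536

First count ground terms of depth ≤ 1.
Let N_k = |{terms of depth ≤ k}|. Then N_0 = 2 and N_k = 2 + N_{k-1}^2 + N_{k-1} for k ≥ 1 (one summand per function symbol, arity giving the exponent).
N_0 = 2
N_1 = 2 + 2^2 + 2 = 8
Explicitly: a, c, s(a, a), s(a, c), s(c, a), s(c, c), t(a), t(c).
So |H| = 8.
Each predicate of arity r yields |H|^r ground atoms (one per choice of an r-tuple from H):
  Edge: 8^3 = 512;  Path: 8^3 = 512;  Link: 8^3 = 512
Total ground atoms: 512 + 512 + 512 = 1536.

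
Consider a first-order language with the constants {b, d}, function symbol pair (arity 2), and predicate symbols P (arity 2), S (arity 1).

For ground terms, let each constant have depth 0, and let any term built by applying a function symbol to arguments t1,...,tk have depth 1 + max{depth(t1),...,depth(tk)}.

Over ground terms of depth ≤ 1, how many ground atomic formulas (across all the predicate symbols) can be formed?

42

First count ground terms of depth ≤ 1.
Write N_k for the number of ground terms of depth ≤ k. A term of depth ≤ k is either a constant or a function symbol applied to arguments of depth ≤ k−1, so N_k = 2 + N_{k-1}^2.
N_0 = 2
N_1 = 2 + 2^2 = 6
Explicitly: b, d, pair(b, b), pair(b, d), pair(d, b), pair(d, d).
So |H| = 6.
For each predicate symbol, the number of ground atoms is |H| raised to its arity; summing:
  P: 6^2 = 36;  S: 6
Total ground atoms: 36 + 6 = 42.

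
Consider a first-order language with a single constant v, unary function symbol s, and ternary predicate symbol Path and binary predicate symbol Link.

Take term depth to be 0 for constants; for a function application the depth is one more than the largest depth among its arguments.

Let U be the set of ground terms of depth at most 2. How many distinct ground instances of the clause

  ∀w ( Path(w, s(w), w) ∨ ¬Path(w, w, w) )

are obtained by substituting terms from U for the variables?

3

Ground terms of depth ≤ 2:
  Let N_k = |{terms of depth ≤ k}|. Then N_0 = 1 and N_k = 1 + N_{k-1} for k ≥ 1 (one summand per function symbol, arity giving the exponent).
  N_0 = 1
  N_1 = 1 + 1 = 2
  N_2 = 1 + 2 = 3
  Explicitly: v, s(v), s(s(v)).
So there are 3 ground terms available for substitution.
The body mentions the single quantified variable w; since ground terms form a free algebra, no two substitutions collapse to the same formula.
Number of ground instances = 3.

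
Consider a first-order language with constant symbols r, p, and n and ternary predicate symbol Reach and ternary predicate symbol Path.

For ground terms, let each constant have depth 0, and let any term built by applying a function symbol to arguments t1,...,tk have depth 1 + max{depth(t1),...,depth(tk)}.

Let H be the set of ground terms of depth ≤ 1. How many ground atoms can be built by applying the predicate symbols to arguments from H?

First count ground terms of depth ≤ 1.
With no function symbols every ground term is a constant, so there are exactly 3 ground terms at every depth bound.
N_0 = 3
N_1 = 3
So |H| = 3.
Each predicate of arity r yields |H|^r ground atoms (one per choice of an r-tuple from H):
  Reach: 3^3 = 27;  Path: 3^3 = 27
Total ground atoms: 27 + 27 = 54.

54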